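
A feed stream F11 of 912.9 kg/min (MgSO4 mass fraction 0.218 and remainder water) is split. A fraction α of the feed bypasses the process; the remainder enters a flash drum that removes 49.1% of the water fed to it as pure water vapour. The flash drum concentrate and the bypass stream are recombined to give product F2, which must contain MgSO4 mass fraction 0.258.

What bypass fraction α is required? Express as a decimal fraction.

All 912.9×0.218 = 199.01 kg/min of MgSO4 reaches F2, so F2 = 199.01/0.258 = 771.37 kg/min and vapour = 141.53 kg/min.
The evaporator receives (1−α)·912.9 of feed at 0.782 water and removes 0.491 of that water:
0.491×0.782×(1−α)×912.9 = 141.53
(1−α) = 141.53/350.52 = 0.4038;  α = 0.5962.

0.596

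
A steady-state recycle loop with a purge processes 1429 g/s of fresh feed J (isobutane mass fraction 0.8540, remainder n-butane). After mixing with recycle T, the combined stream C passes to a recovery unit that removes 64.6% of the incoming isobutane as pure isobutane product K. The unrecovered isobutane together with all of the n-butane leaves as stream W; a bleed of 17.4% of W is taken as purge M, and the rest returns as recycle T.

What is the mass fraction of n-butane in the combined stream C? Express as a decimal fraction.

n-butane enters only via J and leaves only via the purge: 1429×0.146 = 0.174×(n-butane in W), and the recovery unit passes all n-butane, so n-butane in C = n-butane in W = 1199 g/s.
isobutane in C: m_A = 1429×0.854 + (1−0.174)·(1−0.646)·m_A, so m_A = 1220.4/0.7076 = 1724.7 g/s.
C = 1724.7 + 1199 = 2923.7 g/s.
n-butane fraction in C = 1199/2923.7 = 0.4101.

0.4101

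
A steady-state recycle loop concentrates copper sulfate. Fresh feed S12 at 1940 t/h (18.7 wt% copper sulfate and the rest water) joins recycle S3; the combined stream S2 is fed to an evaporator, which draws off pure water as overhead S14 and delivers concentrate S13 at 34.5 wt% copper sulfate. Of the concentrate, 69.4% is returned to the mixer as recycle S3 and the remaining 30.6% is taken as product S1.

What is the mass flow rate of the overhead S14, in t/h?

888.5 t/h

Overall copper sulfate balance (none leaves overhead): copper sulfate in fresh feed = copper sulfate in product, i.e. 1940×0.187 = (1−0.694)·S13·0.345.
S13 = 362.78/(0.345×0.306) = 3436.4 t/h.
Recycle S3 = 0.694×3436.4 = 2384.9 t/h.
Combined feed S2 = 1940 + 2384.9 = 4324.9 t/h.
Overhead S14 = S2 − S13 = 4324.9 − 3436.4 = 888.46 t/h.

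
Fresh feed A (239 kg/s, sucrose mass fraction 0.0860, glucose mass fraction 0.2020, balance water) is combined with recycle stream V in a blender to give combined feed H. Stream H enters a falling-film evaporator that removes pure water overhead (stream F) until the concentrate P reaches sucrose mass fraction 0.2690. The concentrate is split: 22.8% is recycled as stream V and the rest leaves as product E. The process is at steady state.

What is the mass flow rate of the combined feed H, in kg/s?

261.6 kg/s

Overall sucrose balance (none leaves overhead): sucrose in fresh feed = sucrose in product, i.e. 239×0.086 = (1−0.228)·P·0.269.
P = 20.554/(0.269×0.772) = 98.975 kg/s.
Recycle V = 0.228×98.975 = 22.566 kg/s.
Combined feed H = 239 + 22.566 = 261.57 kg/s.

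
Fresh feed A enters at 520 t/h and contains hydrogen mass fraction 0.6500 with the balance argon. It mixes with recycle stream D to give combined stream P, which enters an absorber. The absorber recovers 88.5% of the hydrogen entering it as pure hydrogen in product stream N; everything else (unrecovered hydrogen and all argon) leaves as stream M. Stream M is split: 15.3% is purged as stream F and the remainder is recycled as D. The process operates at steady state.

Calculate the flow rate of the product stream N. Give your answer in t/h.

331.4 t/h

hydrogen in P: m_A = 520×0.650 + (1−0.153)·(1−0.885)·m_A, so m_A = 338/0.9026 = 374.48 t/h.
Product N = 0.885×374.48 = 331.41 t/h.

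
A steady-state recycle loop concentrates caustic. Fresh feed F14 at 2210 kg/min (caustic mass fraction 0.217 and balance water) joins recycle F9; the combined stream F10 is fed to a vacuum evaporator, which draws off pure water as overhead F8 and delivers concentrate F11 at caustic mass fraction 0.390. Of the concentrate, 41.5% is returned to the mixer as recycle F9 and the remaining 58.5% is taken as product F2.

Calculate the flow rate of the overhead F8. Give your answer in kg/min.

Overall caustic balance (none leaves overhead): caustic in fresh feed = caustic in product, i.e. 2210×0.217 = (1−0.415)·F11·0.390.
F11 = 479.57/(0.390×0.585) = 2102 kg/min.
Recycle F9 = 0.415×2102 = 872.33 kg/min.
Combined feed F10 = 2210 + 872.33 = 3082.3 kg/min.
Overhead F8 = F10 − F11 = 3082.3 − 2102 = 980.33 kg/min.

980.3 kg/min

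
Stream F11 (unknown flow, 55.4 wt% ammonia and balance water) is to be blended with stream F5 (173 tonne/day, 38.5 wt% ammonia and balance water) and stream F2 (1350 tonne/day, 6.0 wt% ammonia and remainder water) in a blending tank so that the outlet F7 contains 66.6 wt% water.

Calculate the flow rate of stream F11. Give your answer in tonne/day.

Let F11 be the unknown flow. Total out = 1523 + F11.
water balance: 1375.4 + 0.446·F11 = 0.666·(1523 + F11)
(0.446 − 0.666)·F11 = 0.666×1523 − 1375.4 = -361.08
F11 = -361.08 / -0.220 = 1641.3 tonne/day

1641 tonne/day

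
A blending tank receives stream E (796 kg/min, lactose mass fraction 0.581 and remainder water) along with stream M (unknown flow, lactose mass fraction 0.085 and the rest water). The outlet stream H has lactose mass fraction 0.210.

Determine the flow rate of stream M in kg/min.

2363 kg/min

Let M be the unknown flow. Total out = 796 + M.
lactose balance: 462.48 + 0.085·M = 0.210·(796 + M)
(0.085 − 0.210)·M = 0.210×796 − 462.48 = -295.32
M = -295.32 / -0.125 = 2362.5 kg/min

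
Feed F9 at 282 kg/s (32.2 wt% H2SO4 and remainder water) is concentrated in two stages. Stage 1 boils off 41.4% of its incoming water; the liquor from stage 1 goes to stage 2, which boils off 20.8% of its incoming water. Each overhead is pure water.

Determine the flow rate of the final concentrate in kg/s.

water in feed = 282×0.678 = 191.2 kg/s.
After stage 1: water left = (1−0.414)×191.2 = 112.04; stream total = 202.84 kg/s.
After stage 2: water left = (1−0.208)×112.04 = 88.736; final concentrate = 179.54 kg/s.

179.5 kg/s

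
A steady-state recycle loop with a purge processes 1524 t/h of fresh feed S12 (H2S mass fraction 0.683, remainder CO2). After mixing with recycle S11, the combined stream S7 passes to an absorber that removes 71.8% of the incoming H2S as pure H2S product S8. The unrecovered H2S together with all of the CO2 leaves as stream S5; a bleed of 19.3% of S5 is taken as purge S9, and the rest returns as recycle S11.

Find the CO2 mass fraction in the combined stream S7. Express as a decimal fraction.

0.650

CO2 enters only via S12 and leaves only via the purge: 1524×0.317 = 0.193×(CO2 in S5), and the absorber passes all CO2, so CO2 in S7 = CO2 in S5 = 2503.2 t/h.
H2S in S7: m_A = 1524×0.683 + (1−0.193)·(1−0.718)·m_A, so m_A = 1040.9/0.7724 = 1347.6 t/h.
S7 = 1347.6 + 2503.2 = 3850.7 t/h.
CO2 fraction in S7 = 2503.2/3850.7 = 0.650.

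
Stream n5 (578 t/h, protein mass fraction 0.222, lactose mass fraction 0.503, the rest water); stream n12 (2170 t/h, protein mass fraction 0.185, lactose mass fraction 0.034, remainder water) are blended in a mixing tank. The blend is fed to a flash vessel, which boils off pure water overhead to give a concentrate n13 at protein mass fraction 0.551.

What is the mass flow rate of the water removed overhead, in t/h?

protein entering = 578×0.222 + 2170×0.185 = 529.77 t/h.
All protein reports to n13, so n13 = 529.77/0.551 = 961.46 t/h.
Total feed = 2748 t/h; overhead = 2748 − 961.46 = 1786.5 t/h.

1787 t/h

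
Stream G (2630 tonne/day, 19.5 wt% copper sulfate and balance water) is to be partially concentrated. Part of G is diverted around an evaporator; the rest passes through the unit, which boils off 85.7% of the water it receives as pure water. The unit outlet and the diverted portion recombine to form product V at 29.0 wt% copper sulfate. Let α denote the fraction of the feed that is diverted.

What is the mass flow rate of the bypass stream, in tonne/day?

1381 tonne/day

All 2630×0.195 = 512.85 tonne/day of copper sulfate reaches V, so V = 512.85/0.290 = 1768.4 tonne/day and vapour = 861.55 tonne/day.
The evaporator receives (1−α)·2630 of feed at 0.805 water and removes 0.857 of that water:
0.857×0.805×(1−α)×2630 = 861.55
(1−α) = 861.55/1814.4 = 0.4748;  α = 0.5252.
Bypass flow = 0.5252×2630 = 1381.2 tonne/day.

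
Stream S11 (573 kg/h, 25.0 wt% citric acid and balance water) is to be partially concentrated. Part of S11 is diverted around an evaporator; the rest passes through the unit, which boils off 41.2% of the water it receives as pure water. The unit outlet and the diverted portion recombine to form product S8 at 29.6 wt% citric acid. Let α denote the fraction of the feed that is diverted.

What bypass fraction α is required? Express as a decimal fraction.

0.497

All 573×0.250 = 143.25 kg/h of citric acid reaches S8, so S8 = 143.25/0.296 = 483.95 kg/h and vapour = 89.047 kg/h.
The evaporator receives (1−α)·573 of feed at 0.750 water and removes 0.412 of that water:
0.412×0.750×(1−α)×573 = 89.047
(1−α) = 89.047/177.06 = 0.5029;  α = 0.4971.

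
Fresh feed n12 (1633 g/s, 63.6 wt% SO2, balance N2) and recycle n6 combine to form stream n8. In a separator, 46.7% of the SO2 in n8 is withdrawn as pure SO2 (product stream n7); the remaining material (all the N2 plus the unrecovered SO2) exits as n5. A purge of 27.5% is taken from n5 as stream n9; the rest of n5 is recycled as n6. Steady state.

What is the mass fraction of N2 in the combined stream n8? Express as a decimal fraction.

N2 enters only via n12 and leaves only via the purge: 1633×0.364 = 0.275×(N2 in n5), and the separator passes all N2, so N2 in n8 = N2 in n5 = 2161.5 g/s.
SO2 in n8: m_A = 1633×0.636 + (1−0.275)·(1−0.467)·m_A, so m_A = 1038.6/0.6136 = 1692.7 g/s.
n8 = 1692.7 + 2161.5 = 3854.2 g/s.
N2 fraction in n8 = 2161.5/3854.2 = 0.5608.

0.5608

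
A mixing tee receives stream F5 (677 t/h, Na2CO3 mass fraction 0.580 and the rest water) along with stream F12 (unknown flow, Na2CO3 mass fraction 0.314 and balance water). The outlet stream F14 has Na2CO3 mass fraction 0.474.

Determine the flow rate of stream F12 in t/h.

448.5 t/h

Let F12 be the unknown flow. Total out = 677 + F12.
Na2CO3 balance: 392.66 + 0.314·F12 = 0.474·(677 + F12)
(0.314 − 0.474)·F12 = 0.474×677 − 392.66 = -71.762
F12 = -71.762 / -0.160 = 448.51 t/h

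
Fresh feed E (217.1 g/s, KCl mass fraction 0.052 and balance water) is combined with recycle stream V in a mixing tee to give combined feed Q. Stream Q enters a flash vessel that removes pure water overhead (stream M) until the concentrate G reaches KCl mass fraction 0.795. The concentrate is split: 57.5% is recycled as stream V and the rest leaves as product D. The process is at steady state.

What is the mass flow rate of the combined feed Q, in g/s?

Overall KCl balance (none leaves overhead): KCl in fresh feed = KCl in product, i.e. 217.1×0.052 = (1−0.575)·G·0.795.
G = 11.289/(0.795×0.425) = 33.412 g/s.
Recycle V = 0.575×33.412 = 19.212 g/s.
Combined feed Q = 217.1 + 19.212 = 236.31 g/s.

236.3 g/s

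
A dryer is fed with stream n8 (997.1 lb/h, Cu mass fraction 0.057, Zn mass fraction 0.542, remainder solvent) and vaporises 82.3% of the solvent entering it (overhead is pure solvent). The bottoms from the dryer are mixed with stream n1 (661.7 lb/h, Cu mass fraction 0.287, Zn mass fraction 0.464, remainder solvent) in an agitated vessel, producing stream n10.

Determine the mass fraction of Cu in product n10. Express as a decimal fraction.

Vapour removed = 0.823×0.401×997.1 = 329.07 lb/h; concentrate = 668.03 lb/h.
Cu reaching the mixer = 56.835 (from concentrate) + 661.7×0.287 = 246.74 lb/h.
Product flow = 668.03 + 661.7 = 1329.7 lb/h; Cu fraction = 0.186.

0.186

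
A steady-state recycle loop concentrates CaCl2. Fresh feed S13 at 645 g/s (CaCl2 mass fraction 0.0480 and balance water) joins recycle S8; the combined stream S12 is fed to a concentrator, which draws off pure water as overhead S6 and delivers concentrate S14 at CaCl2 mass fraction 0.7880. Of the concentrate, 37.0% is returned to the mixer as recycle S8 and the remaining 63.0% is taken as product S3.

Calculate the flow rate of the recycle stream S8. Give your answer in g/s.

Overall CaCl2 balance (none leaves overhead): CaCl2 in fresh feed = CaCl2 in product, i.e. 645×0.048 = (1−0.370)·S14·0.788.
S14 = 30.96/(0.788×0.630) = 62.364 g/s.
Recycle S8 = 0.370×62.364 = 23.075 g/s.

23.07 g/s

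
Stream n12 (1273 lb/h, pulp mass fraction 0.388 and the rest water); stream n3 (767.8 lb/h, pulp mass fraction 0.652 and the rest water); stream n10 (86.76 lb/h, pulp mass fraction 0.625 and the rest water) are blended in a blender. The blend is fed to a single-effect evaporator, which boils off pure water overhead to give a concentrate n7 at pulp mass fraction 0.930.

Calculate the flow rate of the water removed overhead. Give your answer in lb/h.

999.9 lb/h

pulp entering = 1273×0.388 + 767.8×0.652 + 86.76×0.625 = 1048.8 lb/h.
All pulp reports to n7, so n7 = 1048.8/0.930 = 1127.7 lb/h.
Total feed = 2127.6 lb/h; overhead = 2127.6 − 1127.7 = 999.87 lb/h.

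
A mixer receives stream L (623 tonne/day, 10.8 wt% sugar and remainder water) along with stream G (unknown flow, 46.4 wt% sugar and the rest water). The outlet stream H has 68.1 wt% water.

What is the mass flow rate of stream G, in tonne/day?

Let G be the unknown flow. Total out = 623 + G.
water balance: 555.72 + 0.536·G = 0.681·(623 + G)
(0.536 − 0.681)·G = 0.681×623 − 555.72 = -131.45
G = -131.45 / -0.145 = 906.57 tonne/day

906.6 tonne/day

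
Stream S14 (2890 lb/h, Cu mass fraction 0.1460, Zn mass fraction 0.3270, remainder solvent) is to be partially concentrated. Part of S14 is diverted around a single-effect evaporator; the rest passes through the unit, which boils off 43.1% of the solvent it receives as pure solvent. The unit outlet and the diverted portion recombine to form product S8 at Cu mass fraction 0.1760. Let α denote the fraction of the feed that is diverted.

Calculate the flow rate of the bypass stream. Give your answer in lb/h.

All 2890×0.146 = 421.94 lb/h of Cu reaches S8, so S8 = 421.94/0.176 = 2397.4 lb/h and vapour = 492.61 lb/h.
The evaporator receives (1−α)·2890 of feed at 0.527 solvent and removes 0.431 of that solvent:
0.431×0.527×(1−α)×2890 = 492.61
(1−α) = 492.61/656.43 = 0.7504;  α = 0.2496.
Bypass flow = 0.2496×2890 = 721.2 lb/h.

721.2 lb/h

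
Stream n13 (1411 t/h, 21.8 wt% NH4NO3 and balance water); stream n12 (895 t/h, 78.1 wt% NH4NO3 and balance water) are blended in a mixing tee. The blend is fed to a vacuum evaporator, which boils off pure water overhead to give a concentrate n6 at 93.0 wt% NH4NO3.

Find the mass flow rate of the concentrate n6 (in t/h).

NH4NO3 entering = 1411×0.218 + 895×0.781 = 1006.6 t/h.
All NH4NO3 reports to n6, so n6 = 1006.6/0.930 = 1082.4 t/h.

1082 t/h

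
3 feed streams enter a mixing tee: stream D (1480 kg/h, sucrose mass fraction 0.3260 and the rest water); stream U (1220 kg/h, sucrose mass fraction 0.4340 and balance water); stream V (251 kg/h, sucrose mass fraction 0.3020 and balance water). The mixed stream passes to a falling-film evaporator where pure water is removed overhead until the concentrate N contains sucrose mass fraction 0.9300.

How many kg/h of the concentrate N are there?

1170 kg/h

sucrose entering = 1480×0.326 + 1220×0.434 + 251×0.302 = 1087.8 kg/h.
All sucrose reports to N, so N = 1087.8/0.930 = 1169.6 kg/h.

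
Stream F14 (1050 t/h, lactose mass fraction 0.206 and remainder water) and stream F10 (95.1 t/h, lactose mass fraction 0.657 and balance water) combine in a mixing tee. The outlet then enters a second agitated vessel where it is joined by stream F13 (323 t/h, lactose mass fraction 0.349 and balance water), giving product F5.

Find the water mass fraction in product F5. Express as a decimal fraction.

Overall, product flow = 1468.1 t/h.
water in = 1050×0.794 + 95.1×0.343 + 323×0.651 = 1076.6 t/h.
water fraction in F5 = 0.733.

0.733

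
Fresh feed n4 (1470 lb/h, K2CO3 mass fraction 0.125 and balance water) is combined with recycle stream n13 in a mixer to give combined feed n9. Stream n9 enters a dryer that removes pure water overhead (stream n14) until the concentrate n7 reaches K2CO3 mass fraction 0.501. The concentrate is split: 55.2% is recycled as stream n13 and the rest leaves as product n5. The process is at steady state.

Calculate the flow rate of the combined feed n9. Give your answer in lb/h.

1922 lb/h

Overall K2CO3 balance (none leaves overhead): K2CO3 in fresh feed = K2CO3 in product, i.e. 1470×0.125 = (1−0.552)·n7·0.501.
n7 = 183.75/(0.501×0.448) = 818.68 lb/h.
Recycle n13 = 0.552×818.68 = 451.91 lb/h.
Combined feed n9 = 1470 + 451.91 = 1921.9 lb/h.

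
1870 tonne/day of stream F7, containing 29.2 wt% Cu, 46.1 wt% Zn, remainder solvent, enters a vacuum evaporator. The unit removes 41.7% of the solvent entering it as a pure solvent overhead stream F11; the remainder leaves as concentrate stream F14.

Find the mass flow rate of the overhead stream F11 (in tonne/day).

solvent entering = 1870×0.247 = 461.89 tonne/day; overhead removed = 0.417×461.89 = 192.61 tonne/day.

192.6 tonne/day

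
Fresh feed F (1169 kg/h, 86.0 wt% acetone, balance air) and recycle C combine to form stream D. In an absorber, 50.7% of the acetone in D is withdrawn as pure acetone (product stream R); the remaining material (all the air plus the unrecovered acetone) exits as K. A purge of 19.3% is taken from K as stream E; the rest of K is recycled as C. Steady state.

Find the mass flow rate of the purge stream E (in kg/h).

322.5 kg/h

air enters only via F and leaves only via the purge: 1169×0.140 = 0.193×(air in K), and the absorber passes all air, so air in D = air in K = 847.98 kg/h.
acetone in D: m_A = 1169×0.860 + (1−0.193)·(1−0.507)·m_A, so m_A = 1005.3/0.6021 = 1669.6 kg/h.
K = (1−0.507)×1669.6 + 847.98 = 1671.1 kg/h.
Purge E = 0.193×1671.1 = 322.52 kg/h.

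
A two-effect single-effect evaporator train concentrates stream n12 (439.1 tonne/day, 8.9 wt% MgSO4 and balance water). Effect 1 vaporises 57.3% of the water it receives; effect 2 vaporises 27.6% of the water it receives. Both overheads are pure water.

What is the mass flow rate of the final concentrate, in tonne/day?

162.7 tonne/day

water in feed = 439.1×0.911 = 400.02 tonne/day.
After stage 1: water left = (1−0.573)×400.02 = 170.81; stream total = 209.89 tonne/day.
After stage 2: water left = (1−0.276)×170.81 = 123.67; final concentrate = 162.75 tonne/day.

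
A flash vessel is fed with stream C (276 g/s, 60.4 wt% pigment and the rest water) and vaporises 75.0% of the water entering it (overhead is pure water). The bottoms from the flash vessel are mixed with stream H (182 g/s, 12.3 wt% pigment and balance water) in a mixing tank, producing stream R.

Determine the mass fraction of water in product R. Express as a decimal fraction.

Vapour removed = 0.750×0.396×276 = 81.972 g/s; concentrate = 194.03 g/s.
water reaching the mixer = 27.324 (from concentrate) + 182×0.877 = 186.94 g/s.
Product flow = 194.03 + 182 = 376.03 g/s; water fraction = 0.497.

0.497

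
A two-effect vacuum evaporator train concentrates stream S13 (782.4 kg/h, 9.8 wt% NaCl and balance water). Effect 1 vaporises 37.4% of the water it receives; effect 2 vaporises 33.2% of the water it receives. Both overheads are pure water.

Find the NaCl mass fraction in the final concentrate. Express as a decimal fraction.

water in feed = 782.4×0.902 = 705.72 kg/h.
After stage 1: water left = (1−0.374)×705.72 = 441.78; stream total = 518.46 kg/h.
After stage 2: water left = (1−0.332)×441.78 = 295.11; final concentrate = 371.79 kg/h.
NaCl fraction = 76.675/371.79 = 0.2062.

0.2062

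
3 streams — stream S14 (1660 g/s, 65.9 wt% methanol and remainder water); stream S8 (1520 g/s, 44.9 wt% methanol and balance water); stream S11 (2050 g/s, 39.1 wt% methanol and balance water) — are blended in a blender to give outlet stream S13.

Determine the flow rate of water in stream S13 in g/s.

2652 g/s

water out = water in = 1660×0.341 + 1520×0.551 + 2050×0.609 = 2652 g/s.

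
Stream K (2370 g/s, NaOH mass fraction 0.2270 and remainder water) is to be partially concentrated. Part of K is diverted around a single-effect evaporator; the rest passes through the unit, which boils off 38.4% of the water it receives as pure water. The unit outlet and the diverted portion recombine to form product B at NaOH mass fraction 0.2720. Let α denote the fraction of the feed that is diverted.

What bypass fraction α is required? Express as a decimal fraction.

All 2370×0.227 = 537.99 g/s of NaOH reaches B, so B = 537.99/0.272 = 1977.9 g/s and vapour = 392.1 g/s.
The evaporator receives (1−α)·2370 of feed at 0.773 water and removes 0.384 of that water:
0.384×0.773×(1−α)×2370 = 392.1
(1−α) = 392.1/703.49 = 0.5574;  α = 0.4426.

0.443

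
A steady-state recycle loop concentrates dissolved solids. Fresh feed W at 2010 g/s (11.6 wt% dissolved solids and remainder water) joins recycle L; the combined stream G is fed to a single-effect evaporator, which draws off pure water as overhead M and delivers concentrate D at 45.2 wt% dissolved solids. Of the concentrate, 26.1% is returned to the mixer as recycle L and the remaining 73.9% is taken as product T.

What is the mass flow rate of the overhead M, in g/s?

1494 g/s

Overall dissolved solids balance (none leaves overhead): dissolved solids in fresh feed = dissolved solids in product, i.e. 2010×0.116 = (1−0.261)·D·0.452.
D = 233.16/(0.452×0.739) = 698.03 g/s.
Recycle L = 0.261×698.03 = 182.18 g/s.
Combined feed G = 2010 + 182.18 = 2192.2 g/s.
Overhead M = G − D = 2192.2 − 698.03 = 1494.2 g/s.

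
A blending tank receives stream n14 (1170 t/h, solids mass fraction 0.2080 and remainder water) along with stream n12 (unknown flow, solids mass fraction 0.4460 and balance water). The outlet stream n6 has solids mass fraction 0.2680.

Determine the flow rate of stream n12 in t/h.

Let n12 be the unknown flow. Total out = 1170 + n12.
solids balance: 243.36 + 0.446·n12 = 0.268·(1170 + n12)
(0.446 − 0.268)·n12 = 0.268×1170 − 243.36 = 70.2
n12 = 70.2 / 0.178 = 394.38 t/h

394.4 t/h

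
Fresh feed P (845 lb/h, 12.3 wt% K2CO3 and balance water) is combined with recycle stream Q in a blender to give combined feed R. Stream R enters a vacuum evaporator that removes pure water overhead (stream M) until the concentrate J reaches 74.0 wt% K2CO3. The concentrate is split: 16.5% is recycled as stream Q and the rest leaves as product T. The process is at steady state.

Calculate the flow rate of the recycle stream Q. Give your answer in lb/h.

27.75 lb/h

Overall K2CO3 balance (none leaves overhead): K2CO3 in fresh feed = K2CO3 in product, i.e. 845×0.123 = (1−0.165)·J·0.740.
J = 103.94/(0.740×0.835) = 168.21 lb/h.
Recycle Q = 0.165×168.21 = 27.754 lb/h.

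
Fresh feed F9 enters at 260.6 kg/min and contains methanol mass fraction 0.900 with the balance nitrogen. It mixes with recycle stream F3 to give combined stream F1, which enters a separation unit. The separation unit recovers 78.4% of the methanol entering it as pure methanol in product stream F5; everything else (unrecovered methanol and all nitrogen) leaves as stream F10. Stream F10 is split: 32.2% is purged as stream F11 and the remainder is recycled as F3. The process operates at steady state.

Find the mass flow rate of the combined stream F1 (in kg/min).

355.7 kg/min

nitrogen enters only via F9 and leaves only via the purge: 260.6×0.100 = 0.322×(nitrogen in F10), and the separation unit passes all nitrogen, so nitrogen in F1 = nitrogen in F10 = 80.932 kg/min.
methanol in F1: m_A = 260.6×0.900 + (1−0.322)·(1−0.784)·m_A, so m_A = 234.54/0.8536 = 274.78 kg/min.
F1 = 274.78 + 80.932 = 355.71 kg/min.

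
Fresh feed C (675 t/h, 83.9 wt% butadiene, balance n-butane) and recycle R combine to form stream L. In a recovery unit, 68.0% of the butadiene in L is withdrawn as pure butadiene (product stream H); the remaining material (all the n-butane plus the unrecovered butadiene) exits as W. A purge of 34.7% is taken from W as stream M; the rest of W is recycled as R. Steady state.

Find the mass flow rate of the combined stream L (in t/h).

n-butane enters only via C and leaves only via the purge: 675×0.161 = 0.347×(n-butane in W), and the recovery unit passes all n-butane, so n-butane in L = n-butane in W = 313.18 t/h.
butadiene in L: m_A = 675×0.839 + (1−0.347)·(1−0.680)·m_A, so m_A = 566.32/0.7910 = 715.92 t/h.
L = 715.92 + 313.18 = 1029.1 t/h.

1029 t/h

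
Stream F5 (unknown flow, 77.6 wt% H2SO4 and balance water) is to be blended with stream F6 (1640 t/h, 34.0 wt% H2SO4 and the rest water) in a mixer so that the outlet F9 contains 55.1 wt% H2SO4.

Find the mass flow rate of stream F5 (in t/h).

Let F5 be the unknown flow. Total out = 1640 + F5.
H2SO4 balance: 557.6 + 0.776·F5 = 0.551·(1640 + F5)
(0.776 − 0.551)·F5 = 0.551×1640 − 557.6 = 346.04
F5 = 346.04 / 0.225 = 1538 t/h

1538 t/h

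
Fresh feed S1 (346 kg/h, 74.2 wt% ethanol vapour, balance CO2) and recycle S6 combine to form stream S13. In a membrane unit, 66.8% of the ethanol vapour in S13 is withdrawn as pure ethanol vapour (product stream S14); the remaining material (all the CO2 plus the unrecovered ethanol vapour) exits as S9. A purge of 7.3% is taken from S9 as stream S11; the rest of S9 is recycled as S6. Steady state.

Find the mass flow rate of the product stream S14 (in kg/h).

ethanol vapour in S13: m_A = 346×0.742 + (1−0.073)·(1−0.668)·m_A, so m_A = 256.73/0.6922 = 370.87 kg/h.
Product S14 = 0.668×370.87 = 247.74 kg/h.

247.7 kg/h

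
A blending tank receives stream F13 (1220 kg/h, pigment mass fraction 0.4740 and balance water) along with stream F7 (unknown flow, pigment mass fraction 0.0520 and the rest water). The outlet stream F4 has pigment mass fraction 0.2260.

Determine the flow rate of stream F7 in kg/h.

Let F7 be the unknown flow. Total out = 1220 + F7.
pigment balance: 578.28 + 0.052·F7 = 0.226·(1220 + F7)
(0.052 − 0.226)·F7 = 0.226×1220 − 578.28 = -302.56
F7 = -302.56 / -0.174 = 1738.9 kg/h

1739 kg/h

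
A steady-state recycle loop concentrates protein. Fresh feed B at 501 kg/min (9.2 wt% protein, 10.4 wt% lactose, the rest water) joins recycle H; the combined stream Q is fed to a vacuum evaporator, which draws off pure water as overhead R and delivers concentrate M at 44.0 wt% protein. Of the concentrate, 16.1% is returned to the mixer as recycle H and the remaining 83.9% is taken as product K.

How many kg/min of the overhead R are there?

396.2 kg/min

Overall protein balance (none leaves overhead): protein in fresh feed = protein in product, i.e. 501×0.092 = (1−0.161)·M·0.440.
M = 46.092/(0.440×0.839) = 124.86 kg/min.
Recycle H = 0.161×124.86 = 20.102 kg/min.
Combined feed Q = 501 + 20.102 = 521.1 kg/min.
Overhead R = Q − M = 521.1 − 124.86 = 396.25 kg/min.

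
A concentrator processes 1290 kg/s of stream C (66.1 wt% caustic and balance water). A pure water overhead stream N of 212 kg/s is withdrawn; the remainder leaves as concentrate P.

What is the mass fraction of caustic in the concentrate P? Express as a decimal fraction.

0.791

caustic is not removed: 1290×0.661 = 852.69 kg/s of caustic enters P.
Concentrate = 1290 − 212 = 1078 kg/s.
Mass fraction = 852.69/1078 = 0.791.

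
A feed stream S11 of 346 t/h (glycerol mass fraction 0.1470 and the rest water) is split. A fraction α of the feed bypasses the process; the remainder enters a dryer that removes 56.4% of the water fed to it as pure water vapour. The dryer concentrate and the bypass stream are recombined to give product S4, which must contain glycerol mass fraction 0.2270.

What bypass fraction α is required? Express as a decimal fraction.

0.267

All 346×0.147 = 50.862 t/h of glycerol reaches S4, so S4 = 50.862/0.227 = 224.06 t/h and vapour = 121.94 t/h.
The evaporator receives (1−α)·346 of feed at 0.853 water and removes 0.564 of that water:
0.564×0.853×(1−α)×346 = 121.94
(1−α) = 121.94/166.46 = 0.7325;  α = 0.2675.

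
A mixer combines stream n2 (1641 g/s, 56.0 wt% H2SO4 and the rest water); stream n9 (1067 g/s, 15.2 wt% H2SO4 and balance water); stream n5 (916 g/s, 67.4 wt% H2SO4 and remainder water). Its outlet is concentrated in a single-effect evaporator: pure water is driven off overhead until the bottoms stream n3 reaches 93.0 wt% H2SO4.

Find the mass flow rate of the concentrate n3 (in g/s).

H2SO4 entering = 1641×0.560 + 1067×0.152 + 916×0.674 = 1698.5 g/s.
All H2SO4 reports to n3, so n3 = 1698.5/0.930 = 1826.4 g/s.

1826 g/s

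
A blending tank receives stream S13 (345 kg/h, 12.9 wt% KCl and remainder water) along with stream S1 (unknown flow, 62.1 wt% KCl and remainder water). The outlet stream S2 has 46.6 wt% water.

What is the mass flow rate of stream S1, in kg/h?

1606 kg/h

Let S1 be the unknown flow. Total out = 345 + S1.
water balance: 300.5 + 0.379·S1 = 0.466·(345 + S1)
(0.379 − 0.466)·S1 = 0.466×345 − 300.5 = -139.72
S1 = -139.72 / -0.087 = 1606 kg/h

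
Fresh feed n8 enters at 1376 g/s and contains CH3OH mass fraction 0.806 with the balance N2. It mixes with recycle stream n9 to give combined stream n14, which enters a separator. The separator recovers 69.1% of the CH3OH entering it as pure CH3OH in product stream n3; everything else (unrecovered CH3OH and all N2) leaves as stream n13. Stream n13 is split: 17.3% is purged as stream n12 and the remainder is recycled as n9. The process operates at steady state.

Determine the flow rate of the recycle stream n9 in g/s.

1657 g/s

N2 enters only via n8 and leaves only via the purge: 1376×0.194 = 0.173×(N2 in n13), and the separator passes all N2, so N2 in n14 = N2 in n13 = 1543 g/s.
CH3OH in n14: m_A = 1376×0.806 + (1−0.173)·(1−0.691)·m_A, so m_A = 1109.1/0.7445 = 1489.8 g/s.
n13 = (1−0.691)×1489.8 + 1543 = 2003.4 g/s.
Recycle n9 = (1−0.173)×2003.4 = 1656.8 g/s.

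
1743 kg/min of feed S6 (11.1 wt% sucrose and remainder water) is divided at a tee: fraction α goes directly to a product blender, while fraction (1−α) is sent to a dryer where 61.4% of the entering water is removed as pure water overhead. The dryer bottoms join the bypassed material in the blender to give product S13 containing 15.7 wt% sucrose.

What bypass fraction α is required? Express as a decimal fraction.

0.463

All 1743×0.111 = 193.47 kg/min of sucrose reaches S13, so S13 = 193.47/0.157 = 1232.3 kg/min and vapour = 510.69 kg/min.
The evaporator receives (1−α)·1743 of feed at 0.889 water and removes 0.614 of that water:
0.614×0.889×(1−α)×1743 = 510.69
(1−α) = 510.69/951.41 = 0.5368;  α = 0.4632.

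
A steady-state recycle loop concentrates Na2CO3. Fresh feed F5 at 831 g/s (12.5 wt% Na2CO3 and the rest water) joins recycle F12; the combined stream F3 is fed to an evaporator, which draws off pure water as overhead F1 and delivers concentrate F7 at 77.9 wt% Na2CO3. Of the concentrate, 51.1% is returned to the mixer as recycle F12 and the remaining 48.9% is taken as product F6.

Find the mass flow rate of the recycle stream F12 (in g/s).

Overall Na2CO3 balance (none leaves overhead): Na2CO3 in fresh feed = Na2CO3 in product, i.e. 831×0.125 = (1−0.511)·F7·0.779.
F7 = 103.88/(0.779×0.489) = 272.69 g/s.
Recycle F12 = 0.511×272.69 = 139.34 g/s.

139.3 g/s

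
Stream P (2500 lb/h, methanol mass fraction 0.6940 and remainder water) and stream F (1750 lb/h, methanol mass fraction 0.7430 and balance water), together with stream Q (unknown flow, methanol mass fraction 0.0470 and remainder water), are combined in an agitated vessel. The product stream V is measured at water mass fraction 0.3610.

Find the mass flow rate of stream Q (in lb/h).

Let Q be the unknown flow. Total out = 4250 + Q.
water balance: 1214.8 + 0.953·Q = 0.361·(4250 + Q)
(0.953 − 0.361)·Q = 0.361×4250 − 1214.8 = 319.5
Q = 319.5 / 0.592 = 539.7 lb/h

539.7 lb/h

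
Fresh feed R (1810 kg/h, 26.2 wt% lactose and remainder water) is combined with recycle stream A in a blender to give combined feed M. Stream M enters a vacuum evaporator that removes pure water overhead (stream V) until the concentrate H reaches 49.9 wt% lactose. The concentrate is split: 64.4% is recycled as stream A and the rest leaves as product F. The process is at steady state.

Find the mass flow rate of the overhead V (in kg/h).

859.7 kg/h

Overall lactose balance (none leaves overhead): lactose in fresh feed = lactose in product, i.e. 1810×0.262 = (1−0.644)·H·0.499.
H = 474.22/(0.499×0.356) = 2669.5 kg/h.
Recycle A = 0.644×2669.5 = 1719.2 kg/h.
Combined feed M = 1810 + 1719.2 = 3529.2 kg/h.
Overhead V = M − H = 3529.2 − 2669.5 = 859.66 kg/h.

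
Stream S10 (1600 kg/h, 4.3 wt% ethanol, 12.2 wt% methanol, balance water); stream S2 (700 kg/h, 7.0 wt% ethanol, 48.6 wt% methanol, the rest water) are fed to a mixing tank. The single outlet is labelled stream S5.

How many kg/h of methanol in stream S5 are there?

535.4 kg/h

methanol out = methanol in = 1600×0.122 + 700×0.486 = 535.4 kg/h.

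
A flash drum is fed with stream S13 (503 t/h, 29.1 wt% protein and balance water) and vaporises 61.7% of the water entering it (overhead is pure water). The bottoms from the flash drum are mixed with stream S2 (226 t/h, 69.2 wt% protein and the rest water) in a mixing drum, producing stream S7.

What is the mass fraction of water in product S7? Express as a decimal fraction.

0.4051

Vapour removed = 0.617×0.709×503 = 220.04 t/h; concentrate = 282.96 t/h.
water reaching the mixer = 136.59 (from concentrate) + 226×0.308 = 206.2 t/h.
Product flow = 282.96 + 226 = 508.96 t/h; water fraction = 0.4051.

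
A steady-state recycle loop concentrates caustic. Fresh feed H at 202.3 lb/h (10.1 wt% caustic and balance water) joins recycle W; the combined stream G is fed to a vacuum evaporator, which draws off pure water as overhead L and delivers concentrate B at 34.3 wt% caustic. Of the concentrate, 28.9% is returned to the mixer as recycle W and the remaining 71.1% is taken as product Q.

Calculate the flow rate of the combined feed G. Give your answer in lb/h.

Overall caustic balance (none leaves overhead): caustic in fresh feed = caustic in product, i.e. 202.3×0.101 = (1−0.289)·B·0.343.
B = 20.432/(0.343×0.711) = 83.783 lb/h.
Recycle W = 0.289×83.783 = 24.213 lb/h.
Combined feed G = 202.3 + 24.213 = 226.51 lb/h.

226.5 lb/h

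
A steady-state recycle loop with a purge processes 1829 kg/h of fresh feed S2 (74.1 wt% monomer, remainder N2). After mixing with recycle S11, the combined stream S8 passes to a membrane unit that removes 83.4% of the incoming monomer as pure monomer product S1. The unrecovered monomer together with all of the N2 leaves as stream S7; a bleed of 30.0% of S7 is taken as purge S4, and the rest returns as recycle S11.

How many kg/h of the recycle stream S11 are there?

N2 enters only via S2 and leaves only via the purge: 1829×0.259 = 0.300×(N2 in S7), and the membrane unit passes all N2, so N2 in S8 = N2 in S7 = 1579 kg/h.
monomer in S8: m_A = 1829×0.741 + (1−0.300)·(1−0.834)·m_A, so m_A = 1355.3/0.8838 = 1533.5 kg/h.
S7 = (1−0.834)×1533.5 + 1579 = 1833.6 kg/h.
Recycle S11 = (1−0.300)×1833.6 = 1283.5 kg/h.

1284 kg/h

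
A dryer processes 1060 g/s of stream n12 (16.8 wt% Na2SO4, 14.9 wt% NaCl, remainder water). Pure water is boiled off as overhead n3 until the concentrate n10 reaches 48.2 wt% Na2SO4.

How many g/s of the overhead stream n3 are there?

Na2SO4 is conserved: 1060×0.168 = 178.08 g/s all reports to the concentrate.
Concentrate = 178.08/(target fraction) = 369.46 g/s.
Overhead = 1060 − 369.46 = 690.54 g/s.

690.5 g/s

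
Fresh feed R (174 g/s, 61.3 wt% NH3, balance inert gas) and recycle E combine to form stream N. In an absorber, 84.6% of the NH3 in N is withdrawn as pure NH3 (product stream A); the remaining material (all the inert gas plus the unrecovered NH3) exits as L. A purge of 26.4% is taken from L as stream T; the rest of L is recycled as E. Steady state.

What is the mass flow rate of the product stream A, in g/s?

101.8 g/s

NH3 in N: m_A = 174×0.613 + (1−0.264)·(1−0.846)·m_A, so m_A = 106.66/0.8867 = 120.3 g/s.
Product A = 0.846×120.3 = 101.77 g/s.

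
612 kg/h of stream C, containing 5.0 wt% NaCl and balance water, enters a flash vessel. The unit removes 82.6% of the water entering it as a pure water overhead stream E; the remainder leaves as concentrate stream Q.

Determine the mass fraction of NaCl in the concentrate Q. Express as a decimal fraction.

NaCl is not removed: 612×0.050 = 30.6 kg/h of NaCl enters Q.
water entering = 612×0.950 = 581.4 kg/h; overhead removed = 0.826×581.4 = 480.24 kg/h.
Concentrate = 612 − 480.24 = 131.76 kg/h.
Mass fraction = 30.6/131.76 = 0.2322.

0.2322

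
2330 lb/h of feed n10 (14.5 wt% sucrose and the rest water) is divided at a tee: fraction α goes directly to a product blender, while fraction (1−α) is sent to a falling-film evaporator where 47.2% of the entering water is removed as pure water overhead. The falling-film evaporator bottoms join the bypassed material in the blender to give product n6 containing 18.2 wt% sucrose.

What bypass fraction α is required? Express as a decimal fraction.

0.496

All 2330×0.145 = 337.85 lb/h of sucrose reaches n6, so n6 = 337.85/0.182 = 1856.3 lb/h and vapour = 473.68 lb/h.
The evaporator receives (1−α)·2330 of feed at 0.855 water and removes 0.472 of that water:
0.472×0.855×(1−α)×2330 = 473.68
(1−α) = 473.68/940.29 = 0.5038;  α = 0.4962.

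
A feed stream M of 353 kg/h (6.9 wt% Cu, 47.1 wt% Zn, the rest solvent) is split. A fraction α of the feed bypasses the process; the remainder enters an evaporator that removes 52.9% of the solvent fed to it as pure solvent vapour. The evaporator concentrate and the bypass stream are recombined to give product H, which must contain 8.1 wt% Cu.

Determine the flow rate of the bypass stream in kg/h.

138.1 kg/h

All 353×0.069 = 24.357 kg/h of Cu reaches H, so H = 24.357/0.081 = 300.7 kg/h and vapour = 52.296 kg/h.
The evaporator receives (1−α)·353 of feed at 0.460 solvent and removes 0.529 of that solvent:
0.529×0.460×(1−α)×353 = 52.296
(1−α) = 52.296/85.899 = 0.6088;  α = 0.3912.
Bypass flow = 0.3912×353 = 138.09 kg/h.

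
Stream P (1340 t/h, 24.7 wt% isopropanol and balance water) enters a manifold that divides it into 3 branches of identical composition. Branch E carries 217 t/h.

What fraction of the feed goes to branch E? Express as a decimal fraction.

0.162

Fraction to E = 217/1340 = 0.1619.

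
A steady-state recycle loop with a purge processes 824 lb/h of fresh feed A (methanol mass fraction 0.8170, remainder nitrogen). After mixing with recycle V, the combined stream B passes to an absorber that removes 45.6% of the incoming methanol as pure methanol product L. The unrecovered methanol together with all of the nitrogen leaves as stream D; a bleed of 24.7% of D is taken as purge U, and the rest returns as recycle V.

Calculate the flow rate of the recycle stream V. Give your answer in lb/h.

nitrogen enters only via A and leaves only via the purge: 824×0.183 = 0.247×(nitrogen in D), and the absorber passes all nitrogen, so nitrogen in B = nitrogen in D = 610.49 lb/h.
methanol in B: m_A = 824×0.817 + (1−0.247)·(1−0.456)·m_A, so m_A = 673.21/0.5904 = 1140.3 lb/h.
D = (1−0.456)×1140.3 + 610.49 = 1230.8 lb/h.
Recycle V = (1−0.247)×1230.8 = 926.81 lb/h.

926.8 lb/h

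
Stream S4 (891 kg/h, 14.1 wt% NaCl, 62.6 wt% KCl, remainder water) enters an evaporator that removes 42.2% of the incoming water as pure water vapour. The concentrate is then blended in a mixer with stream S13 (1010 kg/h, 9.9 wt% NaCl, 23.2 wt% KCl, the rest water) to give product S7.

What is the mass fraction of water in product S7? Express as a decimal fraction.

Vapour removed = 0.422×0.233×891 = 87.608 kg/h; concentrate = 803.39 kg/h.
water reaching the mixer = 119.99 (from concentrate) + 1010×0.669 = 795.68 kg/h.
Product flow = 803.39 + 1010 = 1813.4 kg/h; water fraction = 0.439.

0.439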